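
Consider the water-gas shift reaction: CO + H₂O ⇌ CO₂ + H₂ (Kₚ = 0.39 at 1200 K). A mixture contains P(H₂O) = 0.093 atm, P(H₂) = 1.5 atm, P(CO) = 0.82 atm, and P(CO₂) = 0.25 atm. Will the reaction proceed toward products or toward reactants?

Qₚ = P(CO₂)·P(H₂) / (P(CO)·P(H₂O)) = (0.25)·(1.5) / ((0.82)·(0.093)) = 4.9
Qₚ = 4.9 > Kₚ = 0.39, so the reverse reaction proceeds.

toward reactants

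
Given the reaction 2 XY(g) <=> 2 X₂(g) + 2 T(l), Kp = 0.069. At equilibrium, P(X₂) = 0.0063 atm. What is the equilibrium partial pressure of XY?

P(XY) = 0.024 atm

(T is a pure liquid — omitted from Kp.)
At equilibrium, Kp = P(X₂)² / P(XY)² = 0.069.
(0.0063)² / (P(XY))² = 0.069
P(XY)² = 5.75×10⁻⁴ ⇒ P(XY) = 0.024 atm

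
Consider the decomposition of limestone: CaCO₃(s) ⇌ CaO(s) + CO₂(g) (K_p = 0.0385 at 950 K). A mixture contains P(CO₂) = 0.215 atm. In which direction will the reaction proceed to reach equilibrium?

to the left

(CaCO₃, CaO are pure solids — omitted from Q_p.)
Q_p = P(CO₂) = 0.215
Q_p = 0.215 > K_p = 0.0385, so the reverse reaction proceeds.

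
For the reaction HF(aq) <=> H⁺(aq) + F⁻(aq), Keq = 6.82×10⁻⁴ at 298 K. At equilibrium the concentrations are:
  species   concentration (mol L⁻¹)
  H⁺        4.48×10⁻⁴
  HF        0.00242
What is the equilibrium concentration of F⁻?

At equilibrium, Keq = [H⁺]·[F⁻] / [HF] = 6.82×10⁻⁴.
(4.48×10⁻⁴)·([F⁻]) / (0.00242) = 6.82×10⁻⁴
[F⁻] = 0.00368 mol L⁻¹

[F⁻] = 0.00368 mol L⁻¹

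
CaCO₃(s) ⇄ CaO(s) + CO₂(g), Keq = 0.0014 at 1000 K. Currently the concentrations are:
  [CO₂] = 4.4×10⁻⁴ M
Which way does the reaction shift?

forward (toward products)

(CaCO₃, CaO are pure solids — omitted from Q.)
Q = [CO₂] = 4.4×10⁻⁴
Q = 4.4×10⁻⁴ < Keq = 0.0014, so the forward reaction proceeds.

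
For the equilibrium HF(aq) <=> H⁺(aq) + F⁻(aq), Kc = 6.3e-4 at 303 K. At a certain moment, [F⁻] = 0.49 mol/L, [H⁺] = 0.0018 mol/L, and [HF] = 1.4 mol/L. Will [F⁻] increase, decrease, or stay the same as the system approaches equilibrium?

stay the same

Qc = [H⁺]·[F⁻] / [HF] = (0.0018)·(0.49) / (1.4) = 6.3e-4
Qc = 6.3e-4 = Kc; the system is at equilibrium.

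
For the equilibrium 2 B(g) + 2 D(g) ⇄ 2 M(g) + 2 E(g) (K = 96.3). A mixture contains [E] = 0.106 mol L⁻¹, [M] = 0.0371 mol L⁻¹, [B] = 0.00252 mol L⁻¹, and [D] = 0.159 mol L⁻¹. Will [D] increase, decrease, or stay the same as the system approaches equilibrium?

Q = [M]²·[E]² / ([B]²·[D]²) = (0.0371)²·(0.106)² / ((0.00252)²·(0.159)²) = 96.3
Q = 96.3 = K; the system is at equilibrium.

stay the same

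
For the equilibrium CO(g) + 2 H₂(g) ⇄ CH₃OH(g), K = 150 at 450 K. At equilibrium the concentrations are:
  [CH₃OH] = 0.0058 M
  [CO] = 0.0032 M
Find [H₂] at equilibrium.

At equilibrium, K = [CH₃OH] / ([CO]·[H₂]²) = 150.
(0.0058) / ((0.0032)·([H₂])²) = 150
[H₂]² = 0.0121 ⇒ [H₂] = 0.11 M

[H₂] = 0.11 M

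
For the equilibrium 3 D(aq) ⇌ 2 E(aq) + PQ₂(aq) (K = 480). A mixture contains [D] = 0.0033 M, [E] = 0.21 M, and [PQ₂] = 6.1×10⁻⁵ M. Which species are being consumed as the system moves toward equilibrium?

Q = [E]²·[PQ₂] / [D]³ = (0.21)²·(6.1×10⁻⁵) / (0.0033)³ = 75
Q = 75 < K = 480: net forward reaction.

D (reactants)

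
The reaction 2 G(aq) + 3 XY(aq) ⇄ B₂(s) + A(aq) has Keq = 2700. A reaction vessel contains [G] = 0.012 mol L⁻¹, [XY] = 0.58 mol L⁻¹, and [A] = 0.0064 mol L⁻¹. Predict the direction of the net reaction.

in the forward direction

(B₂ is a pure solid — omitted from Q.)
Q = [A] / ([G]²·[XY]³) = (0.0064) / ((0.012)²·(0.58)³) = 230
Q = 230 < Keq = 2700, so the forward reaction proceeds.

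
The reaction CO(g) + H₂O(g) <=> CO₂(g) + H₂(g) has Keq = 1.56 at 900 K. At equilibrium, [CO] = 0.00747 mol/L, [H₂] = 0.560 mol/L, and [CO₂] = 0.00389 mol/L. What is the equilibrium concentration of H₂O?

At equilibrium, Keq = [CO₂]·[H₂] / ([CO]·[H₂O]) = 1.56.
(0.00389)·(0.560) / ((0.00747)·([H₂O])) = 1.56
[H₂O] = 0.187 mol/L

[H₂O] = 0.187 mol/L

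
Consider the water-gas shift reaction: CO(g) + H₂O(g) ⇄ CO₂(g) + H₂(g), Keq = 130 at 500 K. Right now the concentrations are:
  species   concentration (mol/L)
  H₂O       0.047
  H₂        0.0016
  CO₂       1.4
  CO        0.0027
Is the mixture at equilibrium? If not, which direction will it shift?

Q = [CO₂]·[H₂] / ([CO]·[H₂O]) = (1.4)·(0.0016) / ((0.0027)·(0.047)) = 18
Q = 18 < Keq = 130: net forward reaction.

no; Q < K, reaction proceeds forward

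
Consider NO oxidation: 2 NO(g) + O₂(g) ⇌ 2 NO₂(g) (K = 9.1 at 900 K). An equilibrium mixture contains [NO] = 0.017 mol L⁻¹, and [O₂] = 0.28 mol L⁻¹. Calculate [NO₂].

At equilibrium, K = [NO₂]² / ([NO]²·[O₂]) = 9.1.
([NO₂])² / ((0.017)²·(0.28)) = 9.1
[NO₂]² = 7.36×10⁻⁴ ⇒ [NO₂] = 0.027 mol L⁻¹

[NO₂] = 0.027 mol L⁻¹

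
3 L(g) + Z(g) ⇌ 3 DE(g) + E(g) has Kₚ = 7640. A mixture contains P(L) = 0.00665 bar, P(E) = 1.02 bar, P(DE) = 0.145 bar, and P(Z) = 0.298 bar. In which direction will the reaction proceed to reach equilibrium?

toward reactants

Qₚ = P(DE)³·P(E) / (P(L)³·P(Z)) = (0.145)³·(1.02) / ((0.00665)³·(0.298)) = 35500
Qₚ = 35500 > Kₚ = 7640, so the reverse reaction proceeds.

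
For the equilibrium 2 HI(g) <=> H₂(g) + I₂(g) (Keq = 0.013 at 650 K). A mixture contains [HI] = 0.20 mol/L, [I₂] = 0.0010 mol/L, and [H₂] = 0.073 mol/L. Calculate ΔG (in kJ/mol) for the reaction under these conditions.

ΔG = -10.6 kJ/mol

Q = [H₂]·[I₂] / [HI]² = (0.073)·(0.0010) / (0.20)² = 0.00182
ΔG = RT ln(Q/Keq) = (8.314 J mol⁻¹ K⁻¹)(650 K) × ln(0.00182/0.013)
   = (5.404 kJ/mol)(-1.966) = -10.6 kJ/mol
ΔG < 0, so the forward reaction is spontaneous (proceeds forward).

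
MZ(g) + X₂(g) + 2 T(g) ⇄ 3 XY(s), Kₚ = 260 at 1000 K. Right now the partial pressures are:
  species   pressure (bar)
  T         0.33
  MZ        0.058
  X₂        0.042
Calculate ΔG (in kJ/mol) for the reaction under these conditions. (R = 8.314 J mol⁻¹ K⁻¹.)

ΔG = 22.2 kJ/mol

(XY is a pure solid — omitted from Qₚ.)
Qₚ = 1 / (P(MZ)·P(X₂)·P(T)²) = 1 / ((0.058)·(0.042)·(0.33)²) = 3770
ΔG = RT ln(Qₚ/Kₚ) = (8.314 J mol⁻¹ K⁻¹)(1000 K) × ln(3770/260)
   = (8.314 kJ/mol)(2.674) = 22.2 kJ/mol
ΔG > 0, so the forward reaction is non-spontaneous (proceeds in reverse).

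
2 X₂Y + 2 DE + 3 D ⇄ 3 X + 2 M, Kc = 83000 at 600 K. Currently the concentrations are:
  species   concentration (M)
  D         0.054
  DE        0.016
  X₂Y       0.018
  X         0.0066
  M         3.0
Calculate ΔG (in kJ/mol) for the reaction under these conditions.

Qc = [X]³·[M]² / ([X₂Y]²·[DE]²·[D]³) = (0.0066)³·(3.0)² / ((0.018)²·(0.016)²·(0.054)³) = 1.98×10⁵
ΔG = RT ln(Qc/Kc) = (8.314 J mol⁻¹ K⁻¹)(600 K) × ln(1.98×10⁵/83000)
   = (4.988 kJ/mol)(0.8694) = 4.34 kJ/mol
ΔG > 0, so the forward reaction is non-spontaneous (proceeds in reverse).

ΔG = 4.34 kJ/mol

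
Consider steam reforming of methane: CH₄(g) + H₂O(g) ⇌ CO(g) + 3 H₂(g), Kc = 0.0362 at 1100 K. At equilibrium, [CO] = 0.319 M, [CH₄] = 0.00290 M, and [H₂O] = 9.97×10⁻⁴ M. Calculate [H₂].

[H₂] = 0.00690 M

At equilibrium, Kc = [CO]·[H₂]³ / ([CH₄]·[H₂O]) = 0.0362.
(0.319)·([H₂])³ / ((0.00290)·(9.97×10⁻⁴)) = 0.0362
[H₂]³ = 3.28×10⁻⁷ ⇒ [H₂] = 0.00690 M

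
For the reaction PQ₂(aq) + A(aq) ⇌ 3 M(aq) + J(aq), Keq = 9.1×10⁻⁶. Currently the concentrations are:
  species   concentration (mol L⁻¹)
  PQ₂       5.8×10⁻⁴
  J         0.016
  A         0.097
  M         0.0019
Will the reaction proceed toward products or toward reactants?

Q = [M]³·[J] / ([PQ₂]·[A]) = (0.0019)³·(0.016) / ((5.8×10⁻⁴)·(0.097)) = 2.0×10⁻⁶
Q = 2.0×10⁻⁶ < Keq = 9.1×10⁻⁶, so the forward reaction proceeds.

forward (toward products)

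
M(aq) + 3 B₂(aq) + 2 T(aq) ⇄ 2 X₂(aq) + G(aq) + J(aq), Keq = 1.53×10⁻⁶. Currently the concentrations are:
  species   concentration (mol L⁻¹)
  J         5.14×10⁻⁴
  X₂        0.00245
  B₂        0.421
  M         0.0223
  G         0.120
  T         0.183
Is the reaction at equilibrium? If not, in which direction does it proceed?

Q = [X₂]²·[G]·[J] / ([M]·[B₂]³·[T]²) = (0.00245)²·(0.120)·(5.14×10⁻⁴) / ((0.0223)·(0.421)³·(0.183)²) = 6.64×10⁻⁶
Q = 6.64×10⁻⁶ > Keq = 1.53×10⁻⁶, so the reverse reaction proceeds.

reverse (toward reactants)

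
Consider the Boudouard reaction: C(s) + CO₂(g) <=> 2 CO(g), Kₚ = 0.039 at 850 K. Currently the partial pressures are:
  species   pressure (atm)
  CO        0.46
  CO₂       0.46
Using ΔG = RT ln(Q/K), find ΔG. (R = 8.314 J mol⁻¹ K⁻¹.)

ΔG = 17.4 kJ/mol

(C is a pure solid — omitted from Qₚ.)
Qₚ = P(CO)² / P(CO₂) = (0.46)² / (0.46) = 0.460
ΔG = RT ln(Qₚ/Kₚ) = (8.314 J mol⁻¹ K⁻¹)(850 K) × ln(0.460/0.039)
   = (7.067 kJ/mol)(2.468) = 17.4 kJ/mol
ΔG > 0, so the forward reaction is non-spontaneous (proceeds in reverse).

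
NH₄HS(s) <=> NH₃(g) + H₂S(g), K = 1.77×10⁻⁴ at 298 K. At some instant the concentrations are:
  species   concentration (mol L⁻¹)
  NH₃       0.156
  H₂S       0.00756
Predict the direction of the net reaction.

toward reactants

(NH₄HS is a pure solid — omitted from Q.)
Q = [NH₃]·[H₂S] = (0.156)·(0.00756) = 0.00118
Q = 0.00118 > K = 1.77×10⁻⁴, so the reverse reaction proceeds.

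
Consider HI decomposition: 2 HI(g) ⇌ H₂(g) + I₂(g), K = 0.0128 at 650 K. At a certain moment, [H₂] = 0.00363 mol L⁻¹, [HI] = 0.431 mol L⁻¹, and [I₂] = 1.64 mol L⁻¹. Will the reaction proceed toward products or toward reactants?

Q = [H₂]·[I₂] / [HI]² = (0.00363)·(1.64) / (0.431)² = 0.0320
Q = 0.0320 > K = 0.0128, so the reverse reaction proceeds.

in the reverse direction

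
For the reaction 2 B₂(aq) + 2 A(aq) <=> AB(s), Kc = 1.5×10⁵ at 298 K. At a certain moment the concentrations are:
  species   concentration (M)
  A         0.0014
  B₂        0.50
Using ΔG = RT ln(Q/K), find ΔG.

ΔG = 6.47 kJ/mol

(AB is a pure solid — omitted from Qc.)
Qc = 1 / ([B₂]²·[A]²) = 1 / ((0.50)²·(0.0014)²) = 2.04×10⁶
ΔG = RT ln(Qc/Kc) = (8.314 J mol⁻¹ K⁻¹)(298 K) × ln(2.04×10⁶/1.5×10⁵)
   = (2.478 kJ/mol)(2.610) = 6.47 kJ/mol
ΔG > 0, so the forward reaction is non-spontaneous (proceeds in reverse).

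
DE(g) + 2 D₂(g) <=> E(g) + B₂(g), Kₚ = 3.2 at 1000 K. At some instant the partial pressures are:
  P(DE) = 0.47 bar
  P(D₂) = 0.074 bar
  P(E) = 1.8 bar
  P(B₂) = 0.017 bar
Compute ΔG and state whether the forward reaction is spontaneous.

Qₚ = P(E)·P(B₂) / (P(DE)·P(D₂)²) = (1.8)·(0.017) / ((0.47)·(0.074)²) = 11.9
ΔG = RT ln(Qₚ/Kₚ) = (8.314 J mol⁻¹ K⁻¹)(1000 K) × ln(11.9/3.2)
   = (8.314 kJ/mol)(1.313) = 10.9 kJ/mol
ΔG > 0, so the forward reaction is non-spontaneous (proceeds in reverse).

ΔG = 10.9 kJ/mol; the forward reaction is non-spontaneous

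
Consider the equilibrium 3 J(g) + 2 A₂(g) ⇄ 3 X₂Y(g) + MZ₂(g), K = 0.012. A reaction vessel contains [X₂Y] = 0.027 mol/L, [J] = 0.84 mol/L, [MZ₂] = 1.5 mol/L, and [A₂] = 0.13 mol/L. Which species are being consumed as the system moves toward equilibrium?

J, A₂ (reactants)

Q = [X₂Y]³·[MZ₂] / ([J]³·[A₂]²) = (0.027)³·(1.5) / ((0.84)³·(0.13)²) = 0.0029
Q = 0.0029 < K = 0.012: net forward reaction.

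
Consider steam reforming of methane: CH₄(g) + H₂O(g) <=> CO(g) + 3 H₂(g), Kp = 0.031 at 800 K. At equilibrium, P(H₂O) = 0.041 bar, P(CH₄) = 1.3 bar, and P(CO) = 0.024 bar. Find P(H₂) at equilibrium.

P(H₂) = 0.41 bar

At equilibrium, Kp = P(CO)·P(H₂)³ / (P(CH₄)·P(H₂O)) = 0.031.
(0.024)·(P(H₂))³ / ((1.3)·(0.041)) = 0.031
P(H₂)³ = 0.0688 ⇒ P(H₂) = 0.41 bar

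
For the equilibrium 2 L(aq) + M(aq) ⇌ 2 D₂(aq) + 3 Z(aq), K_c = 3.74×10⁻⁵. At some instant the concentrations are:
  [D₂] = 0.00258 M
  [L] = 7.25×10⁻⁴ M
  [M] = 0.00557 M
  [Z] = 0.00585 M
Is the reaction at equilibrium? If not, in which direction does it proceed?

reverse (toward reactants)

Q_c = [D₂]²·[Z]³ / ([L]²·[M]) = (0.00258)²·(0.00585)³ / ((7.25×10⁻⁴)²·(0.00557)) = 4.55×10⁻⁴
Q_c = 4.55×10⁻⁴ > K_c = 3.74×10⁻⁵, so the reverse reaction proceeds.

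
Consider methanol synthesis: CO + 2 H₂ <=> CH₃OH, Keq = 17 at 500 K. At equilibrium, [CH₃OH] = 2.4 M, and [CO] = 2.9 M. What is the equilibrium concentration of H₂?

At equilibrium, Keq = [CH₃OH] / ([CO]·[H₂]²) = 17.
(2.4) / ((2.9)·([H₂])²) = 17
[H₂]² = 0.0487 ⇒ [H₂] = 0.22 M

[H₂] = 0.22 M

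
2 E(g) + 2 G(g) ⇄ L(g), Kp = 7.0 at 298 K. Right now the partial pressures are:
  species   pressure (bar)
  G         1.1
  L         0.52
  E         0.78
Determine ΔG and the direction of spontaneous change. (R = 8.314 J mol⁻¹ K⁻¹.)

ΔG = -5.68 kJ/mol; the forward reaction is spontaneous

Qp = P(L) / (P(E)²·P(G)²) = (0.52) / ((0.78)²·(1.1)²) = 0.706
ΔG = RT ln(Qp/Kp) = (8.314 J mol⁻¹ K⁻¹)(298 K) × ln(0.706/7.0)
   = (2.478 kJ/mol)(-2.294) = -5.68 kJ/mol
ΔG < 0, so the forward reaction is spontaneous (proceeds forward).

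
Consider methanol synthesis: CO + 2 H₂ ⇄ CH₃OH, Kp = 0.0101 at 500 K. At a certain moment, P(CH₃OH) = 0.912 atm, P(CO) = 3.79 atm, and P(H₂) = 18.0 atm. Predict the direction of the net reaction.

to the right

Qp = P(CH₃OH) / (P(CO)·P(H₂)²) = (0.912) / ((3.79)·(18.0)²) = 7.43e-4
Qp = 7.43e-4 < Kp = 0.0101, so the forward reaction proceeds.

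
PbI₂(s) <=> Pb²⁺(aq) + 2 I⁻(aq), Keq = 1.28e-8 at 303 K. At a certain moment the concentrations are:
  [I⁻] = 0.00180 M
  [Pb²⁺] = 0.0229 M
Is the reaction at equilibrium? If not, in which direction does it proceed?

(PbI₂ is a pure solid — omitted from Q.)
Q = [Pb²⁺]·[I⁻]² = (0.0229)·(0.00180)² = 7.42e-8
Q = 7.42e-8 > Keq = 1.28e-8, so the reverse reaction proceeds.

in the reverse direction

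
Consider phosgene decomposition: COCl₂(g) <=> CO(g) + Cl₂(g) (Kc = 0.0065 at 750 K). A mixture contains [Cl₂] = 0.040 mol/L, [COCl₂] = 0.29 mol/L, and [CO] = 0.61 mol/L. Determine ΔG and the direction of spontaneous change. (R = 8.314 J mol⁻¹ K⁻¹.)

ΔG = 16.0 kJ/mol; the forward reaction is non-spontaneous

Qc = [CO]·[Cl₂] / [COCl₂] = (0.61)·(0.040) / (0.29) = 0.0841
ΔG = RT ln(Qc/Kc) = (8.314 J mol⁻¹ K⁻¹)(750 K) × ln(0.0841/0.0065)
   = (6.236 kJ/mol)(2.560) = 16.0 kJ/mol
ΔG > 0, so the forward reaction is non-spontaneous (proceeds in reverse).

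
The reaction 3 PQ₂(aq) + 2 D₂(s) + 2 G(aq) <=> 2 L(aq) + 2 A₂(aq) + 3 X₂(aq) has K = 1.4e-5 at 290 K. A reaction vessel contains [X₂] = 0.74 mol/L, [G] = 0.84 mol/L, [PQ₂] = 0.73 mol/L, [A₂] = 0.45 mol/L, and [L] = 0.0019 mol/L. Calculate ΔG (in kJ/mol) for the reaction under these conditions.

ΔG = -6.18 kJ/mol

(D₂ is a pure solid — omitted from Q.)
Q = [L]²·[A₂]²·[X₂]³ / ([PQ₂]³·[G]²) = (0.0019)²·(0.45)²·(0.74)³ / ((0.73)³·(0.84)²) = 1.08e-6
ΔG = RT ln(Q/K) = (8.314 J mol⁻¹ K⁻¹)(290 K) × ln(1.08e-6/1.4e-5)
   = (2.411 kJ/mol)(-2.562) = -6.18 kJ/mol
ΔG < 0, so the forward reaction is spontaneous (proceeds forward).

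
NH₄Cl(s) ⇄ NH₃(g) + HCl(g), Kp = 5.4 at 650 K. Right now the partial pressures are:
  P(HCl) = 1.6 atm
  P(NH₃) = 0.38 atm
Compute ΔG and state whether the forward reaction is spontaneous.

(NH₄Cl is a pure solid — omitted from Qp.)
Qp = P(NH₃)·P(HCl) = (0.38)·(1.6) = 0.608
ΔG = RT ln(Qp/Kp) = (8.314 J mol⁻¹ K⁻¹)(650 K) × ln(0.608/5.4)
   = (5.404 kJ/mol)(-2.184) = -11.8 kJ/mol
ΔG < 0, so the forward reaction is spontaneous (proceeds forward).

ΔG = -11.8 kJ/mol; the forward reaction is spontaneous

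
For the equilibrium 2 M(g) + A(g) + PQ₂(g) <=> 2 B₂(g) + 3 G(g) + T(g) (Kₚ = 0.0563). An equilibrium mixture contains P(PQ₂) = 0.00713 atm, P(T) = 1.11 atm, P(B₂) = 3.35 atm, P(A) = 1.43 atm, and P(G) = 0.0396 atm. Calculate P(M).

At equilibrium, Kₚ = P(B₂)²·P(G)³·P(T) / (P(M)²·P(A)·P(PQ₂)) = 0.0563.
(3.35)²·(0.0396)³·(1.11) / ((P(M))²·(1.43)·(0.00713)) = 0.0563
P(M)² = 1.35 ⇒ P(M) = 1.16 atm

P(M) = 1.16 atm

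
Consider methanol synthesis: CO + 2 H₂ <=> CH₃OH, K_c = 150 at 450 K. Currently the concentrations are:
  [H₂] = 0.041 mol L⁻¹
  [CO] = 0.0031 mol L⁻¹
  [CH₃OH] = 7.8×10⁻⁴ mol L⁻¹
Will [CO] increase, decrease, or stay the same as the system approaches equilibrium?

Q_c = [CH₃OH] / ([CO]·[H₂]²) = (7.8×10⁻⁴) / ((0.0031)·(0.041)²) = 150
Q_c = 150 = K_c; the system is at equilibrium.

stay the same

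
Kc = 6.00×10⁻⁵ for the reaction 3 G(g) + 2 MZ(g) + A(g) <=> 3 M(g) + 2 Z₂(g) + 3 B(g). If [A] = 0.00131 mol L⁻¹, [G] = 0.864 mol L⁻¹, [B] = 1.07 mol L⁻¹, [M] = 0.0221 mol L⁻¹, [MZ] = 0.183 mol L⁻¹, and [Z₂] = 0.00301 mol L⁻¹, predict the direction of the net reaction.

in the forward direction

Qc = [M]³·[Z₂]²·[B]³ / ([G]³·[MZ]²·[A]) = (0.0221)³·(0.00301)²·(1.07)³ / ((0.864)³·(0.183)²·(0.00131)) = 4.23×10⁻⁶
Qc = 4.23×10⁻⁶ < Kc = 6.00×10⁻⁵, so the forward reaction proceeds.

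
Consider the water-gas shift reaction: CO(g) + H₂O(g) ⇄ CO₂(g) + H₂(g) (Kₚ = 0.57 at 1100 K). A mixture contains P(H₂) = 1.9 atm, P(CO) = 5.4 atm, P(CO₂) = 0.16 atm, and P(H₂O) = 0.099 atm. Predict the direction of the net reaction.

Qₚ = P(CO₂)·P(H₂) / (P(CO)·P(H₂O)) = (0.16)·(1.9) / ((5.4)·(0.099)) = 0.57
Qₚ = 0.57 = Kₚ, so the system is already at equilibrium.

at equilibrium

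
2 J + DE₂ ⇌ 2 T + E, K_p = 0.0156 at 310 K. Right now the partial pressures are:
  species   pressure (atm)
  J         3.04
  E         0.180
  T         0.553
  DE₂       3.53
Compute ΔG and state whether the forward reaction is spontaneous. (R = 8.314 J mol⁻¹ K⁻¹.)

ΔG = -5.73 kJ/mol; the forward reaction is spontaneous

Q_p = P(T)²·P(E) / (P(J)²·P(DE₂)) = (0.553)²·(0.180) / ((3.04)²·(3.53)) = 0.00169
ΔG = RT ln(Q_p/K_p) = (8.314 J mol⁻¹ K⁻¹)(310 K) × ln(0.00169/0.0156)
   = (2.577 kJ/mol)(-2.223) = -5.73 kJ/mol
ΔG < 0, so the forward reaction is spontaneous (proceeds forward).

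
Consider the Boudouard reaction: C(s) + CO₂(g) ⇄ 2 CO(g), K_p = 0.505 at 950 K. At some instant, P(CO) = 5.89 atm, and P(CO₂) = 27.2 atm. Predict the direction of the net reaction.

toward reactants

(C is a pure solid — omitted from Q_p.)
Q_p = P(CO)² / P(CO₂) = (5.89)² / (27.2) = 1.28
Q_p = 1.28 > K_p = 0.505, so the reverse reaction proceeds.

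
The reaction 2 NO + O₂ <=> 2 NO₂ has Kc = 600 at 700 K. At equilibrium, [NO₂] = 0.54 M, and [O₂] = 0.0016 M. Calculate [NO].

[NO] = 0.55 M

At equilibrium, Kc = [NO₂]² / ([NO]²·[O₂]) = 600.
(0.54)² / (([NO])²·(0.0016)) = 600
[NO]² = 0.304 ⇒ [NO] = 0.55 M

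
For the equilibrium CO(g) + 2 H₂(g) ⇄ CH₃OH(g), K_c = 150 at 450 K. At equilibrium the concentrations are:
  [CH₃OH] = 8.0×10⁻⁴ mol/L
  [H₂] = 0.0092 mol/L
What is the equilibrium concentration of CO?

At equilibrium, K_c = [CH₃OH] / ([CO]·[H₂]²) = 150.
(8.0×10⁻⁴) / (([CO])·(0.0092)²) = 150
[CO] = 0.0630 = 0.063 mol/L

[CO] = 0.063 mol/L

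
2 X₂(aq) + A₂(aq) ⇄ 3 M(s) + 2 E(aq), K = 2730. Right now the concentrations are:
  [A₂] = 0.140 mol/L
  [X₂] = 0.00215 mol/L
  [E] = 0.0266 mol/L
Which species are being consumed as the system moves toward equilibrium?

(M is a pure solid — omitted from Q.)
Q = [E]² / ([X₂]²·[A₂]) = (0.0266)² / ((0.00215)²·(0.140)) = 1090
Q = 1090 < K = 2730: net forward reaction.

X₂, A₂ (reactants)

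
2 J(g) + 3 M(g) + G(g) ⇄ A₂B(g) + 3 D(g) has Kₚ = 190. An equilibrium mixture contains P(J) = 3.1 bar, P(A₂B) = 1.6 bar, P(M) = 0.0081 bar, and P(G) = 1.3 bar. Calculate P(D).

P(D) = 0.092 bar

At equilibrium, Kₚ = P(A₂B)·P(D)³ / (P(J)²·P(M)³·P(G)) = 190.
(1.6)·(P(D))³ / ((3.1)²·(0.0081)³·(1.3)) = 190
P(D)³ = 7.88e-4 ⇒ P(D) = 0.092 bar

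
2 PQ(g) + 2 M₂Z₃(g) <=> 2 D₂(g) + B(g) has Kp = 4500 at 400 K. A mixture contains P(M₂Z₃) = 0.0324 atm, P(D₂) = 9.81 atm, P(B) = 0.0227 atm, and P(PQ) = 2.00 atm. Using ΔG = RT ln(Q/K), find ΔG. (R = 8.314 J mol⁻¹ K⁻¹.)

Qp = P(D₂)²·P(B) / (P(PQ)²·P(M₂Z₃)²) = (9.81)²·(0.0227) / ((2.00)²·(0.0324)²) = 520
ΔG = RT ln(Qp/Kp) = (8.314 J mol⁻¹ K⁻¹)(400 K) × ln(520/4500)
   = (3.326 kJ/mol)(-2.158) = -7.18 kJ/mol
ΔG < 0, so the forward reaction is spontaneous (proceeds forward).

ΔG = -7.18 kJ/mol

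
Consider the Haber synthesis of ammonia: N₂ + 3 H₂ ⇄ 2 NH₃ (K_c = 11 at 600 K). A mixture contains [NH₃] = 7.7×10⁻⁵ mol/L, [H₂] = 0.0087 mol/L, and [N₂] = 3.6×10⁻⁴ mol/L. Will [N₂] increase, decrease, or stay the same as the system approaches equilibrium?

increase

Q_c = [NH₃]² / ([N₂]·[H₂]³) = (7.7×10⁻⁵)² / ((3.6×10⁻⁴)·(0.0087)³) = 25
Q_c = 25 > K_c = 11: net reverse reaction.
N₂ is a reactant, so it increases.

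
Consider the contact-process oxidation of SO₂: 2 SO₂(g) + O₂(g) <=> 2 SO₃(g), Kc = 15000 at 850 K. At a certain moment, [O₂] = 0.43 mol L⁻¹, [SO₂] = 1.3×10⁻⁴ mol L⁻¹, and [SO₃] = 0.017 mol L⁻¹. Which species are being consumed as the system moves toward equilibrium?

Qc = [SO₃]² / ([SO₂]²·[O₂]) = (0.017)² / ((1.3×10⁻⁴)²·(0.43)) = 40000
Qc = 40000 > Kc = 15000: net reverse reaction.

SO₃ (products)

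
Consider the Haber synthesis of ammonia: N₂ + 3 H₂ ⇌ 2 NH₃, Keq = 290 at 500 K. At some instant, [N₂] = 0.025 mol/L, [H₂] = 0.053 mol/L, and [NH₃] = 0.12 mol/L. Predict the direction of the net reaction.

Q = [NH₃]² / ([N₂]·[H₂]³) = (0.12)² / ((0.025)·(0.053)³) = 3900
Q = 3900 > Keq = 290, so the reverse reaction proceeds.

in the reverse direction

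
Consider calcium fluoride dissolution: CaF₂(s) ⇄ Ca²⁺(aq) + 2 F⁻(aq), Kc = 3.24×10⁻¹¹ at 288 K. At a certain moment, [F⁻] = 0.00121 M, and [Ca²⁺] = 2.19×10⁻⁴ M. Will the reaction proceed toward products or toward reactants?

reverse (toward reactants)

(CaF₂ is a pure solid — omitted from Qc.)
Qc = [Ca²⁺]·[F⁻]² = (2.19×10⁻⁴)·(0.00121)² = 3.21×10⁻¹⁰
Qc = 3.21×10⁻¹⁰ > Kc = 3.24×10⁻¹¹, so the reverse reaction proceeds.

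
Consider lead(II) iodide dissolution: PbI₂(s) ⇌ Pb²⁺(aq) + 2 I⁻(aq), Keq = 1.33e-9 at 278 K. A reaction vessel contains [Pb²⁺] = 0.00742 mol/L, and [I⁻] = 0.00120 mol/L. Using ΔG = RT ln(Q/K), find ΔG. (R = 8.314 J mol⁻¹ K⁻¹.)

ΔG = 4.82 kJ/mol

(PbI₂ is a pure solid — omitted from Q.)
Q = [Pb²⁺]·[I⁻]² = (0.00742)·(0.00120)² = 1.07e-8
ΔG = RT ln(Q/Keq) = (8.314 J mol⁻¹ K⁻¹)(278 K) × ln(1.07e-8/1.33e-9)
   = (2.311 kJ/mol)(2.085) = 4.82 kJ/mol
ΔG > 0, so the forward reaction is non-spontaneous (proceeds in reverse).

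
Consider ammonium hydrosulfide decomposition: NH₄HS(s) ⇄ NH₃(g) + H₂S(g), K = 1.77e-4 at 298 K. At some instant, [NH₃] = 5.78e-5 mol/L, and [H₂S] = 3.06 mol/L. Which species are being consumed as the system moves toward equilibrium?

(NH₄HS is a pure solid — omitted from Q.)
Q = [NH₃]·[H₂S] = (5.78e-5)·(3.06) = 1.77e-4
Q = 1.77e-4 = K; the system is at equilibrium.

none (at equilibrium)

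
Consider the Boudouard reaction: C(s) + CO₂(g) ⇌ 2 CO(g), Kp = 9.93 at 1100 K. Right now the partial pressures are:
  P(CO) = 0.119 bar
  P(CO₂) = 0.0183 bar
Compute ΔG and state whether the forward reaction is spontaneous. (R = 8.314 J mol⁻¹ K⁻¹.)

(C is a pure solid — omitted from Qp.)
Qp = P(CO)² / P(CO₂) = (0.119)² / (0.0183) = 0.774
ΔG = RT ln(Qp/Kp) = (8.314 J mol⁻¹ K⁻¹)(1100 K) × ln(0.774/9.93)
   = (9.145 kJ/mol)(-2.552) = -23.3 kJ/mol
ΔG < 0, so the forward reaction is spontaneous (proceeds forward).

ΔG = -23.3 kJ/mol; the forward reaction is spontaneous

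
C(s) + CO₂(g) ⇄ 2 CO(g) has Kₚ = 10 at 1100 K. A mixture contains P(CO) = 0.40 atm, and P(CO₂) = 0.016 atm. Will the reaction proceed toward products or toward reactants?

no net change (already at equilibrium)

(C is a pure solid — omitted from Qₚ.)
Qₚ = P(CO)² / P(CO₂) = (0.40)² / (0.016) = 10
Qₚ = 10 = Kₚ, so the system is already at equilibrium.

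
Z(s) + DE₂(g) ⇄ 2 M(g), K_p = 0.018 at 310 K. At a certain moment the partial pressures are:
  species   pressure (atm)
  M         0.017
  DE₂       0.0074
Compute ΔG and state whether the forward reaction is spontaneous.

ΔG = 2.00 kJ/mol; the forward reaction is non-spontaneous

(Z is a pure solid — omitted from Q_p.)
Q_p = P(M)² / P(DE₂) = (0.017)² / (0.0074) = 0.0391
ΔG = RT ln(Q_p/K_p) = (8.314 J mol⁻¹ K⁻¹)(310 K) × ln(0.0391/0.018)
   = (2.577 kJ/mol)(0.7758) = 2.00 kJ/mol
ΔG > 0, so the forward reaction is non-spontaneous (proceeds in reverse).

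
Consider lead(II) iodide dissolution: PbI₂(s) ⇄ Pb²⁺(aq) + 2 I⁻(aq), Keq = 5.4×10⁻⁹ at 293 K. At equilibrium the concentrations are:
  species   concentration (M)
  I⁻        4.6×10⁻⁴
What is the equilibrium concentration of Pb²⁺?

(PbI₂ is a pure solid — omitted from Keq.)
At equilibrium, Keq = [Pb²⁺]·[I⁻]² = 5.4×10⁻⁹.
([Pb²⁺])·(4.6×10⁻⁴)² = 5.4×10⁻⁹
[Pb²⁺] = 0.0255 = 0.026 M

[Pb²⁺] = 0.026 M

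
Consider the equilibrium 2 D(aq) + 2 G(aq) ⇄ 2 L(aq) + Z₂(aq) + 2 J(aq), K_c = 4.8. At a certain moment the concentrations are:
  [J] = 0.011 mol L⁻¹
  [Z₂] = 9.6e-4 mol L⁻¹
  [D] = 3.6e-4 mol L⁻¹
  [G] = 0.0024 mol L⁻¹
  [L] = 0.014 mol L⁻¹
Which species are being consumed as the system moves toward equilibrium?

L, Z₂, J (products)

Q_c = [L]²·[Z₂]·[J]² / ([D]²·[G]²) = (0.014)²·(9.6e-4)·(0.011)² / ((3.6e-4)²·(0.0024)²) = 30
Q_c = 30 > K_c = 4.8: net reverse reaction.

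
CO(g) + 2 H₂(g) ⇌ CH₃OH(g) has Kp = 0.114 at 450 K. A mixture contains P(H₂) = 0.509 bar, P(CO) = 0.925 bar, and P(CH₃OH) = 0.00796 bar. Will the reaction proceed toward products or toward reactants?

Qp = P(CH₃OH) / (P(CO)·P(H₂)²) = (0.00796) / ((0.925)·(0.509)²) = 0.0332
Qp = 0.0332 < Kp = 0.114, so the forward reaction proceeds.

in the forward direction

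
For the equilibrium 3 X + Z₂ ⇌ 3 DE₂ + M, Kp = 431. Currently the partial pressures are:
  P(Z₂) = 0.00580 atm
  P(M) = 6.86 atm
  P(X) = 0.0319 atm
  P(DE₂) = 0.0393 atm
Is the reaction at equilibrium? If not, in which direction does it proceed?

in the reverse direction

Qp = P(DE₂)³·P(M) / (P(X)³·P(Z₂)) = (0.0393)³·(6.86) / ((0.0319)³·(0.00580)) = 2210
Qp = 2210 > Kp = 431, so the reverse reaction proceeds.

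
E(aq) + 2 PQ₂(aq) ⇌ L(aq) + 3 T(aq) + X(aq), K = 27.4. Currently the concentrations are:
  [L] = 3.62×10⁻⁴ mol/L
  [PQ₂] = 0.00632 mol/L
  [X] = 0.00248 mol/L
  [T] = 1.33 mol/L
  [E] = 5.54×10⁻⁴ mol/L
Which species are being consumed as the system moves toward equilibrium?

Q = [L]·[T]³·[X] / ([E]·[PQ₂]²) = (3.62×10⁻⁴)·(1.33)³·(0.00248) / ((5.54×10⁻⁴)·(0.00632)²) = 95.4
Q = 95.4 > K = 27.4: net reverse reaction.

L, T, X (products)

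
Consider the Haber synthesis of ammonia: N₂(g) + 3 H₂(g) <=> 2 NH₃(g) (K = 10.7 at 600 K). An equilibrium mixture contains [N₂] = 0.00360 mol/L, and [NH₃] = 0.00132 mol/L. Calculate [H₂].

At equilibrium, K = [NH₃]² / ([N₂]·[H₂]³) = 10.7.
(0.00132)² / ((0.00360)·([H₂])³) = 10.7
[H₂]³ = 4.52×10⁻⁵ ⇒ [H₂] = 0.0356 mol/L

[H₂] = 0.0356 mol/L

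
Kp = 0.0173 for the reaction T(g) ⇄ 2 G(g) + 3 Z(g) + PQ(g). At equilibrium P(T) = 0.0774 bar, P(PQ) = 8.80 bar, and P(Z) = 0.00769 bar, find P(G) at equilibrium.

P(G) = 18.3 bar

At equilibrium, Kp = P(G)²·P(Z)³·P(PQ) / P(T) = 0.0173.
(P(G))²·(0.00769)³·(8.80) / (0.0774) = 0.0173
P(G)² = 335 ⇒ P(G) = 18.3 bar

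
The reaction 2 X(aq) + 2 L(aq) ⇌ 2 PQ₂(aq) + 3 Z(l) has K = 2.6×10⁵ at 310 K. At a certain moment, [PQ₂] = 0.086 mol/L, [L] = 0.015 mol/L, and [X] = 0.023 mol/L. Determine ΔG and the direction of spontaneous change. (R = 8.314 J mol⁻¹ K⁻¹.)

ΔG = -3.69 kJ/mol; the forward reaction is spontaneous

(Z is a pure liquid — omitted from Q.)
Q = [PQ₂]² / ([X]²·[L]²) = (0.086)² / ((0.023)²·(0.015)²) = 62100
ΔG = RT ln(Q/K) = (8.314 J mol⁻¹ K⁻¹)(310 K) × ln(62100/2.6×10⁵)
   = (2.577 kJ/mol)(-1.432) = -3.69 kJ/mol
ΔG < 0, so the forward reaction is spontaneous (proceeds forward).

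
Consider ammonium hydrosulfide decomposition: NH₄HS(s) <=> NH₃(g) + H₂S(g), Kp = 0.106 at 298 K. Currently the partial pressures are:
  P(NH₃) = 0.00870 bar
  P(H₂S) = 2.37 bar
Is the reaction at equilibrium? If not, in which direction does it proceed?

to the right

(NH₄HS is a pure solid — omitted from Qp.)
Qp = P(NH₃)·P(H₂S) = (0.00870)·(2.37) = 0.0206
Qp = 0.0206 < Kp = 0.106, so the forward reaction proceeds.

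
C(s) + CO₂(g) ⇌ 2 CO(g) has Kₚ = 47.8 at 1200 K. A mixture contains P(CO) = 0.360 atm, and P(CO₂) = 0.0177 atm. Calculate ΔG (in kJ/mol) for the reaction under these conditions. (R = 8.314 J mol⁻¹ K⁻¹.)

(C is a pure solid — omitted from Qₚ.)
Qₚ = P(CO)² / P(CO₂) = (0.360)² / (0.0177) = 7.32
ΔG = RT ln(Qₚ/Kₚ) = (8.314 J mol⁻¹ K⁻¹)(1200 K) × ln(7.32/47.8)
   = (9.977 kJ/mol)(-1.876) = -18.7 kJ/mol
ΔG < 0, so the forward reaction is spontaneous (proceeds forward).

ΔG = -18.7 kJ/mol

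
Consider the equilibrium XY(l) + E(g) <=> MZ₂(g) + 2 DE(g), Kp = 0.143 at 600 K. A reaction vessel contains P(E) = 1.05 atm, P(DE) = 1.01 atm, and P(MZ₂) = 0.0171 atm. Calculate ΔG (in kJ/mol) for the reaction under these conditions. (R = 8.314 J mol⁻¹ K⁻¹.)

ΔG = -10.7 kJ/mol

(XY is a pure liquid — omitted from Qp.)
Qp = P(MZ₂)·P(DE)² / P(E) = (0.0171)·(1.01)² / (1.05) = 0.0166
ΔG = RT ln(Qp/Kp) = (8.314 J mol⁻¹ K⁻¹)(600 K) × ln(0.0166/0.143)
   = (4.988 kJ/mol)(-2.153) = -10.7 kJ/mol
ΔG < 0, so the forward reaction is spontaneous (proceeds forward).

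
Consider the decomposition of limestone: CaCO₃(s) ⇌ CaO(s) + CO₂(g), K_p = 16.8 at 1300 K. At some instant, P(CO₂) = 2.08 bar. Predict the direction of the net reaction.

(CaCO₃, CaO are pure solids — omitted from Q_p.)
Q_p = P(CO₂) = 2.08
Q_p = 2.08 < K_p = 16.8, so the forward reaction proceeds.

toward products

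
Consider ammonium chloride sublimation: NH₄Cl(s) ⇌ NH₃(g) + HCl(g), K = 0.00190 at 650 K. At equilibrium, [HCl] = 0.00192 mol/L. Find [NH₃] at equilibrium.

(NH₄Cl is a pure solid — omitted from K.)
At equilibrium, K = [NH₃]·[HCl] = 0.00190.
([NH₃])·(0.00192) = 0.00190
[NH₃] = 0.990 mol/L

[NH₃] = 0.990 mol/L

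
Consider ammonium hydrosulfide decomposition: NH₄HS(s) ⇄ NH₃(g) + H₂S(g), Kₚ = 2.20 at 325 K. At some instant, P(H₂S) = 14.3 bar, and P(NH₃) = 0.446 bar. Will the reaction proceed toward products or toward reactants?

toward reactants

(NH₄HS is a pure solid — omitted from Qₚ.)
Qₚ = P(NH₃)·P(H₂S) = (0.446)·(14.3) = 6.38
Qₚ = 6.38 > Kₚ = 2.20, so the reverse reaction proceeds.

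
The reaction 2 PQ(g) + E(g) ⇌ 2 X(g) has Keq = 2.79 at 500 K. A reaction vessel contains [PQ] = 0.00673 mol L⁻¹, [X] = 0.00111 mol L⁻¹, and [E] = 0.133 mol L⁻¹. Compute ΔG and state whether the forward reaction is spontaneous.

Q = [X]² / ([PQ]²·[E]) = (0.00111)² / ((0.00673)²·(0.133)) = 0.205
ΔG = RT ln(Q/Keq) = (8.314 J mol⁻¹ K⁻¹)(500 K) × ln(0.205/2.79)
   = (4.157 kJ/mol)(-2.611) = -10.9 kJ/mol
ΔG < 0, so the forward reaction is spontaneous (proceeds forward).

ΔG = -10.9 kJ/mol; the forward reaction is spontaneous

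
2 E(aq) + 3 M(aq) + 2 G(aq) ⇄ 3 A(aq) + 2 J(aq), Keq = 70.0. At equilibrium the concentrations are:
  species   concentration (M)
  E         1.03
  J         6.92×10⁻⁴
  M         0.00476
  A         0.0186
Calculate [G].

At equilibrium, Keq = [A]³·[J]² / ([E]²·[M]³·[G]²) = 70.0.
(0.0186)³·(6.92×10⁻⁴)² / ((1.03)²·(0.00476)³·([G])²) = 70.0
[G]² = 3.85×10⁻⁷ ⇒ [G] = 6.20×10⁻⁴ M

[G] = 6.20×10⁻⁴ M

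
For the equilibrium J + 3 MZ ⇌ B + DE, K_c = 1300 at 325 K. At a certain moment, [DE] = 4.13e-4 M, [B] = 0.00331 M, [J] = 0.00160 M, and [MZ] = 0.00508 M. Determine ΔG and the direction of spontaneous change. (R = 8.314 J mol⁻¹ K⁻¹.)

Q_c = [B]·[DE] / ([J]·[MZ]³) = (0.00331)·(4.13e-4) / ((0.00160)·(0.00508)³) = 6520
ΔG = RT ln(Q_c/K_c) = (8.314 J mol⁻¹ K⁻¹)(325 K) × ln(6520/1300)
   = (2.702 kJ/mol)(1.613) = 4.36 kJ/mol
ΔG > 0, so the forward reaction is non-spontaneous (proceeds in reverse).

ΔG = 4.36 kJ/mol; the forward reaction is non-spontaneous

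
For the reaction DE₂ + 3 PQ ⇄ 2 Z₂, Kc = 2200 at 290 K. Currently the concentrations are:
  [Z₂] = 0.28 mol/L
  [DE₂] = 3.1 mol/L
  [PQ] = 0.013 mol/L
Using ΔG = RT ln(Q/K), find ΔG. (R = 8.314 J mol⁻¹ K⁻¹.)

Qc = [Z₂]² / ([DE₂]·[PQ]³) = (0.28)² / ((3.1)·(0.013)³) = 11500
ΔG = RT ln(Qc/Kc) = (8.314 J mol⁻¹ K⁻¹)(290 K) × ln(11500/2200)
   = (2.411 kJ/mol)(1.654) = 3.99 kJ/mol
ΔG > 0, so the forward reaction is non-spontaneous (proceeds in reverse).

ΔG = 3.99 kJ/mol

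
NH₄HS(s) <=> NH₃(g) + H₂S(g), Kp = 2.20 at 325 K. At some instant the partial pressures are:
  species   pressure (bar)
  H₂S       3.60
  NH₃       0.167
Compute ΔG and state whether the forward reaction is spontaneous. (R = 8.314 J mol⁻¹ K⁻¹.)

ΔG = -3.51 kJ/mol; the forward reaction is spontaneous

(NH₄HS is a pure solid — omitted from Qp.)
Qp = P(NH₃)·P(H₂S) = (0.167)·(3.60) = 0.601
ΔG = RT ln(Qp/Kp) = (8.314 J mol⁻¹ K⁻¹)(325 K) × ln(0.601/2.20)
   = (2.702 kJ/mol)(-1.298) = -3.51 kJ/mol
ΔG < 0, so the forward reaction is spontaneous (proceeds forward).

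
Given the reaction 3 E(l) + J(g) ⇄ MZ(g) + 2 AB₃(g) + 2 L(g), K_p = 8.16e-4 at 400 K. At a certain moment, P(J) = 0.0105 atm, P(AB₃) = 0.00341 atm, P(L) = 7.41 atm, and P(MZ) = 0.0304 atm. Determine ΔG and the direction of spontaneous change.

ΔG = 2.72 kJ/mol; the forward reaction is non-spontaneous

(E is a pure liquid — omitted from Q_p.)
Q_p = P(MZ)·P(AB₃)²·P(L)² / P(J) = (0.0304)·(0.00341)²·(7.41)² / (0.0105) = 0.00185
ΔG = RT ln(Q_p/K_p) = (8.314 J mol⁻¹ K⁻¹)(400 K) × ln(0.00185/8.16e-4)
   = (3.326 kJ/mol)(0.8185) = 2.72 kJ/mol
ΔG > 0, so the forward reaction is non-spontaneous (proceeds in reverse).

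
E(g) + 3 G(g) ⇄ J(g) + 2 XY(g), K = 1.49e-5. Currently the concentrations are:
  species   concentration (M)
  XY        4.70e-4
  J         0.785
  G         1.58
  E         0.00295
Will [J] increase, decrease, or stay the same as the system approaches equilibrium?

Q = [J]·[XY]² / ([E]·[G]³) = (0.785)·(4.70e-4)² / ((0.00295)·(1.58)³) = 1.49e-5
Q = 1.49e-5 = K; the system is at equilibrium.

stay the same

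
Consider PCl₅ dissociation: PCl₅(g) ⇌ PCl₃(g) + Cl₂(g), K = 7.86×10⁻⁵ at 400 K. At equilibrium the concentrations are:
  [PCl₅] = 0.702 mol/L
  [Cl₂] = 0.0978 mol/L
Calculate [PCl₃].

At equilibrium, K = [PCl₃]·[Cl₂] / [PCl₅] = 7.86×10⁻⁵.
([PCl₃])·(0.0978) / (0.702) = 7.86×10⁻⁵
[PCl₃] = 5.64×10⁻⁴ mol/L

[PCl₃] = 5.64×10⁻⁴ mol/L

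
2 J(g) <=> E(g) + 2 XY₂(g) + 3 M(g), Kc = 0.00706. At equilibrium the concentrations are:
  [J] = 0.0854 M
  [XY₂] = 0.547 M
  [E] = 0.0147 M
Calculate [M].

[M] = 0.227 M

At equilibrium, Kc = [E]·[XY₂]²·[M]³ / [J]² = 0.00706.
(0.0147)·(0.547)²·([M])³ / (0.0854)² = 0.00706
[M]³ = 0.0117 ⇒ [M] = 0.227 M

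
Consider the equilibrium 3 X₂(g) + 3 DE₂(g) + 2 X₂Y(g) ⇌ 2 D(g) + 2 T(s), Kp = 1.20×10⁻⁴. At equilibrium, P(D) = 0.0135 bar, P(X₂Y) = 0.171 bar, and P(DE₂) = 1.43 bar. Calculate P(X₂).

(T is a pure solid — omitted from Kp.)
At equilibrium, Kp = P(D)² / (P(X₂)³·P(DE₂)³·P(X₂Y)²) = 1.20×10⁻⁴.
(0.0135)² / ((P(X₂))³·(1.43)³·(0.171)²) = 1.20×10⁻⁴
P(X₂)³ = 17.8 ⇒ P(X₂) = 2.61 bar

P(X₂) = 2.61 bar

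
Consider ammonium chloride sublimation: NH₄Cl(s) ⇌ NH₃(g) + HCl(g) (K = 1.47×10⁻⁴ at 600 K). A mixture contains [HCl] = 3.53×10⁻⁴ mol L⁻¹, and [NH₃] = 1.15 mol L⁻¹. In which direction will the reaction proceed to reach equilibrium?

toward reactants

(NH₄Cl is a pure solid — omitted from Q.)
Q = [NH₃]·[HCl] = (1.15)·(3.53×10⁻⁴) = 4.06×10⁻⁴
Q = 4.06×10⁻⁴ > K = 1.47×10⁻⁴, so the reverse reaction proceeds.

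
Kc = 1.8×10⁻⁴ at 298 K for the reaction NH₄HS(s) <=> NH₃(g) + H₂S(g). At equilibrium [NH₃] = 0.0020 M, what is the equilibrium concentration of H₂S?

[H₂S] = 0.090 M

(NH₄HS is a pure solid — omitted from Kc.)
At equilibrium, Kc = [NH₃]·[H₂S] = 1.8×10⁻⁴.
(0.0020)·([H₂S]) = 1.8×10⁻⁴
[H₂S] = 0.0900 = 0.090 M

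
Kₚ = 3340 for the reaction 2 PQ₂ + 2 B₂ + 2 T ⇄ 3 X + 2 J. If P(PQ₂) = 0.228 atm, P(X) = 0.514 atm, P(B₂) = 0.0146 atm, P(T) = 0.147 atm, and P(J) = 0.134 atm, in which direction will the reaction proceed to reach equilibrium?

in the reverse direction

Qₚ = P(X)³·P(J)² / (P(PQ₂)²·P(B₂)²·P(T)²) = (0.514)³·(0.134)² / ((0.228)²·(0.0146)²·(0.147)²) = 10200
Qₚ = 10200 > Kₚ = 3340, so the reverse reaction proceeds.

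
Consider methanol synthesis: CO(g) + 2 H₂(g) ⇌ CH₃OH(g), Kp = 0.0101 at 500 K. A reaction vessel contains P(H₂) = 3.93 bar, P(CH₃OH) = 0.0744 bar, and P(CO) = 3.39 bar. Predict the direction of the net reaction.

toward products

Qp = P(CH₃OH) / (P(CO)·P(H₂)²) = (0.0744) / ((3.39)·(3.93)²) = 0.00142
Qp = 0.00142 < Kp = 0.0101, so the forward reaction proceeds.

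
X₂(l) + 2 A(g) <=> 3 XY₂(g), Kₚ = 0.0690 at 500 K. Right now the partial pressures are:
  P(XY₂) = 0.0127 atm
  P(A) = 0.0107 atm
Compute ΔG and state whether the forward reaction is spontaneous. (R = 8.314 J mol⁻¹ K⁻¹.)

(X₂ is a pure liquid — omitted from Qₚ.)
Qₚ = P(XY₂)³ / P(A)² = (0.0127)³ / (0.0107)² = 0.0179
ΔG = RT ln(Qₚ/Kₚ) = (8.314 J mol⁻¹ K⁻¹)(500 K) × ln(0.0179/0.0690)
   = (4.157 kJ/mol)(-1.349) = -5.61 kJ/mol
ΔG < 0, so the forward reaction is spontaneous (proceeds forward).

ΔG = -5.61 kJ/mol; the forward reaction is spontaneous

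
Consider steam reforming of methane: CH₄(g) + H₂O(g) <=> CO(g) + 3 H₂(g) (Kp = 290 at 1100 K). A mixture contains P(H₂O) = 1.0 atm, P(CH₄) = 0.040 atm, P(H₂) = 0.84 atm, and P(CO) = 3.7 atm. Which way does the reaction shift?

Qp = P(CO)·P(H₂)³ / (P(CH₄)·P(H₂O)) = (3.7)·(0.84)³ / ((0.040)·(1.0)) = 55
Qp = 55 < Kp = 290, so the forward reaction proceeds.

in the forward direction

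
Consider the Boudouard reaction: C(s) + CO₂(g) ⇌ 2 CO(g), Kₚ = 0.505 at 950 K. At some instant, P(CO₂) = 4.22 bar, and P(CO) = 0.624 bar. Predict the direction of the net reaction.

(C is a pure solid — omitted from Qₚ.)
Qₚ = P(CO)² / P(CO₂) = (0.624)² / (4.22) = 0.0923
Qₚ = 0.0923 < Kₚ = 0.505, so the forward reaction proceeds.

forward (toward products)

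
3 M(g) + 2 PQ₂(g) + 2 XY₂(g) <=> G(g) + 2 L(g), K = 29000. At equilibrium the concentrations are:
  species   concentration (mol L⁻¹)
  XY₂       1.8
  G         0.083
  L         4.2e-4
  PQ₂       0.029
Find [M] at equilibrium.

At equilibrium, K = [G]·[L]² / ([M]³·[PQ₂]²·[XY₂]²) = 29000.
(0.083)·(4.2e-4)² / (([M])³·(0.029)²·(1.8)²) = 29000
[M]³ = 1.85e-10 ⇒ [M] = 5.7e-4 mol L⁻¹

[M] = 5.7e-4 mol L⁻¹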